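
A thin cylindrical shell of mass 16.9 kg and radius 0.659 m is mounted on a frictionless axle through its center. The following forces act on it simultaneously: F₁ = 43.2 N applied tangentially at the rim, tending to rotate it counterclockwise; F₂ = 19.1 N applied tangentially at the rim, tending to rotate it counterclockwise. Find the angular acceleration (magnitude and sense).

α ≈ 5.59 rad/s², counterclockwise

I = MR² = (16.9)(0.659)² = 7.339 kg·m².
Taking counterclockwise as positive: τ₁ = +(43.2)(0.659) = +28.47 N·m; τ₂ = +(19.1)(0.659) = +12.59 N·m.
Net torque τ = 41.06 N·m.
α = τ/I = 41.06/7.339 = 5.594 rad/s².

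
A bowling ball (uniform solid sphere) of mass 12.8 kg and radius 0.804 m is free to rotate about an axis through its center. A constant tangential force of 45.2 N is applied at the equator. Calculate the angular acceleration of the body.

α ≈ 11.0 rad/s²

I = (2/5)MR² = (2/5)(12.8)(0.804)² = 3.310 kg·m².
τ = F R = (45.2)(0.804) = 36.34 N·m.
From τ = Iα: α = 36.34/3.310 = 10.98 rad/s².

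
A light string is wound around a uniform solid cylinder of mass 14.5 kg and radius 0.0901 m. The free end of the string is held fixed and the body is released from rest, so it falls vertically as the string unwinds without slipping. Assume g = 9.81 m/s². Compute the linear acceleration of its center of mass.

Translation: Mg − T = Ma. Rotation about the center: TR = Iα with I = ½MR².
With a = αR: T = (I/R²)a = (1/2)M a, so Mg = (1 + 0.5000)Ma.
a = g/(1 + 0.5000) = 9.81/1.500 = 6.540 m/s².

a ≈ 6.54 m/s²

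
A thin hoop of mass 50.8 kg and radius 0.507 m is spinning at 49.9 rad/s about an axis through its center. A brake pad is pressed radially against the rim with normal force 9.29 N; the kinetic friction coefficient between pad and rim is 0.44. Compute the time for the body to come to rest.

t ≈ 314 s

I = MR² = (50.8)(0.507)² = 13.06 kg·m².
Friction force f = μN = (0.44)(9.29) = 4.088 N at the rim; torque magnitude τ = fR = 2.072 N·m, opposing ω.
|α| = τ/I = 2.072/13.06 = 0.1587 rad/s² (deceleration).
0 = ω₀ − |α|t ⇒ t = ω₀/|α| = 49.9/0.1587 = 314.4 s.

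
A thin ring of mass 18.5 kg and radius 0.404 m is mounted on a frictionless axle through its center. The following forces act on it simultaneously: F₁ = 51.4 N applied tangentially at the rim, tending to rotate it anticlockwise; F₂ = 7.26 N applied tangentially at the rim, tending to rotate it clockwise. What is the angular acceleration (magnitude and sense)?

I = MR² = (18.5)(0.404)² = 3.019 kg·m².
Taking anticlockwise as positive: τ₁ = +(51.4)(0.404) = +20.77 N·m; τ₂ = −(7.26)(0.404) = −2.933 N·m.
Net torque τ = 17.83 N·m.
α = τ/I = 17.83/3.019 = 5.906 rad/s².

α ≈ 5.91 rad/s², anticlockwise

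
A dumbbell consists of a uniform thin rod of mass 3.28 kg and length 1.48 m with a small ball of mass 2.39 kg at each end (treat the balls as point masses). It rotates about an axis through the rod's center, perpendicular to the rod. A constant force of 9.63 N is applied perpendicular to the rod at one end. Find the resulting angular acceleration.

I_rod = (1/12)ML² = (1/12)(3.28)(1.48)² = 0.5987 kg·m².
I_balls = 2·m·(L/2)² = 2(2.39)(0.7400)² = 2.618 kg·m².
Total I = 3.216 kg·m².
τ = F·(L/2) = (9.63)(0.740) = 7.126 N·m.
α = τ/I = 7.126/3.216 = 2.216 rad/s².

α ≈ 2.22 rad/s²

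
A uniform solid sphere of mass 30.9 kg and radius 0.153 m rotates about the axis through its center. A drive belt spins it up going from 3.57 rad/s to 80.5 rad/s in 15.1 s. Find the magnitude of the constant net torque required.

I = (2/5)MR² = (2/5)(30.9)(0.153)² = 0.2893 kg·m².
α = Δω/Δt = (80.5 − 3.57)/15.1 = 5.095 rad/s².
τ = Iα = (0.2893)(5.095) = 1.474 N·m.

τ ≈ 1.47 N·m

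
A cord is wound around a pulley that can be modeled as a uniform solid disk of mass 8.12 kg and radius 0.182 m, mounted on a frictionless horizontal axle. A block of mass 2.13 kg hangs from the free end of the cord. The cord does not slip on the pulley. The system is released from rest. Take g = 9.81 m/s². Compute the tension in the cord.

T ≈ 13.7 N

I = ½MR² = (1/2)(8.12)(0.182)² = 0.1345 kg·m².
Block: mg − T = ma. Pulley: TR = Iα. No-slip: a = αR, so T = (I/R²)a = 4.060·a.
Then mg = (m + 4.060)a, so a = (2.13)(9.81)/(2.13 + 4.060) = 3.376 m/s².
T = 4.060·a = 13.71 N.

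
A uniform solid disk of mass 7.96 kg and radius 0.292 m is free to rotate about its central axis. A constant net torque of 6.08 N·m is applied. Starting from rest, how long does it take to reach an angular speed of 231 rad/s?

I = ½MR² = (1/2)(7.96)(0.292)² = 0.3394 kg·m².
α = τ/I = 6.08/0.3394 = 17.92 rad/s².
ω = αt ⇒ t = ω/α = 231/17.92 = 12.89 s.

t ≈ 12.9 s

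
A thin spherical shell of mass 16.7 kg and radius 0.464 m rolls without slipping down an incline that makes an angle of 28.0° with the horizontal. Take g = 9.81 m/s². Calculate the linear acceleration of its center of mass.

a ≈ 2.76 m/s²

Translation along the incline: Mg sinθ − f = Ma.
Rotation about the center: fR = Iα with I = (2/3)MR². No-slip gives a = αR, so f = (I/R²)a = (2/3)M a.
Substituting: Mg sinθ = (1 + 0.6667)Ma, so a = g sinθ/(1 + 0.6667) = (9.81) sin 28.0° / 1.667 = 2.763 m/s².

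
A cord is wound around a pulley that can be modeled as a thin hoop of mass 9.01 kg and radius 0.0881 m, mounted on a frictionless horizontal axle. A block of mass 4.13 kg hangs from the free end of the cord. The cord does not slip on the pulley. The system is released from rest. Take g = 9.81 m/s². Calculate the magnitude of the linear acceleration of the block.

I = MR² = (9.01)(0.0881)² = 0.06993 kg·m².
Block: mg − T = ma. Pulley: TR = Iα. No-slip: a = αR, so T = (I/R²)a = 9.010·a.
Then mg = (m + 9.010)a, so a = (4.13)(9.81)/(4.13 + 9.010) = 3.083 m/s².

a ≈ 3.08 m/s²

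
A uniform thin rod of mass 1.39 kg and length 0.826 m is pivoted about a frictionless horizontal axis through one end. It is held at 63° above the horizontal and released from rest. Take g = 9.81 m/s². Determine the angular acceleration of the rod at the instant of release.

α ≈ 8.09 rad/s²

About the pivot, I = (1/3)ML² = (1/3)(1.39)(0.826)² = 0.3161 kg·m².
The weight acts at the center, a distance L/2 = 0.4130 m from the pivot; τ = Mg(L/2) cos 63° = 2.557 N·m.
α = τ/I = 2.557/0.3161 = 8.088 rad/s².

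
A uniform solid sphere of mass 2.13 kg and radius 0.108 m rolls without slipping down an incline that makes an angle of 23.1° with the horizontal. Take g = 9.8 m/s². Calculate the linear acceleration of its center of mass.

Translation along the incline: Mg sinθ − f = Ma.
Rotation about the center: fR = Iα with I = (2/5)MR². No-slip gives a = αR, so f = (I/R²)a = (2/5)M a.
Substituting: Mg sinθ = (1 + 0.4000)Ma, so a = g sinθ/(1 + 0.4000) = (9.8) sin 23.1° / 1.400 = 2.746 m/s².

a ≈ 2.75 m/s²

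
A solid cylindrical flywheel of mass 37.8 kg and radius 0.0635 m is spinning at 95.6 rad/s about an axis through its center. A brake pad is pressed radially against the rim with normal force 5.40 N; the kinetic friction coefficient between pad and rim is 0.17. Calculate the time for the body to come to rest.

I = ½MR² = (1/2)(37.8)(0.0635)² = 0.07621 kg·m².
Friction force f = μN = (0.17)(5.40) = 0.9180 N at the rim; torque magnitude τ = fR = 0.05829 N·m, opposing ω.
|α| = τ/I = 0.05829/0.07621 = 0.7649 rad/s² (deceleration).
0 = ω₀ − |α|t ⇒ t = ω₀/|α| = 95.6/0.7649 = 125.0 s.

t ≈ 125 s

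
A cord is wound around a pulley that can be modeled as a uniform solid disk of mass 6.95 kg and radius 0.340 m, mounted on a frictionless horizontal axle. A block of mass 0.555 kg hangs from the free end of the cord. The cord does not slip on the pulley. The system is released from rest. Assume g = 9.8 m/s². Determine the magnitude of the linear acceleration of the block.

I = ½MR² = (1/2)(6.95)(0.340)² = 0.4017 kg·m².
Block: mg − T = ma. Pulley: TR = Iα. No-slip: a = αR, so T = (I/R²)a = 3.475·a.
Then mg = (m + 3.475)a, so a = (0.555)(9.8)/(0.555 + 3.475) = 1.350 m/s².

a ≈ 1.35 m/s²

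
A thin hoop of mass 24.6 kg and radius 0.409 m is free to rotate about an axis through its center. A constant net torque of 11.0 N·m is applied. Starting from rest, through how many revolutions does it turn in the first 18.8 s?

≈ 75.2 revolutions

I = MR² = (24.6)(0.409)² = 4.115 kg·m².
α = τ/I = 11.0/4.115 = 2.673 rad/s².
θ = ½αt² = ½(2.673)(18.8)² = 472.4 rad.
Revolutions = θ/(2π) = 75.18.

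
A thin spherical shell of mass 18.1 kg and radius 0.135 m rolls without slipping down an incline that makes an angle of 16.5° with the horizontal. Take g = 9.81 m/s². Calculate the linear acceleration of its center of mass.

Translation along the incline: Mg sinθ − f = Ma.
Rotation about the center: fR = Iα with I = (2/3)MR². No-slip gives a = αR, so f = (I/R²)a = (2/3)M a.
Substituting: Mg sinθ = (1 + 0.6667)Ma, so a = g sinθ/(1 + 0.6667) = (9.81) sin 16.5° / 1.667 = 1.672 m/s².

a ≈ 1.67 m/s²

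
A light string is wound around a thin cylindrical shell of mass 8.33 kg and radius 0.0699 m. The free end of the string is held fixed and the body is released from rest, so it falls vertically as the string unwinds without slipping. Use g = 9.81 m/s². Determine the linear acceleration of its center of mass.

a ≈ 4.91 m/s²

Translation: Mg − T = Ma. Rotation about the center: TR = Iα with I = MR².
With a = αR: T = (I/R²)a = M a, so Mg = (1 + 1.000)Ma.
a = g/(1 + 1.000) = 9.81/2.000 = 4.905 m/s².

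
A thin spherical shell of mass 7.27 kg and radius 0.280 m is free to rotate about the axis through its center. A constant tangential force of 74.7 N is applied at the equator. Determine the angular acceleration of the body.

α ≈ 55.0 rad/s²

I = (2/3)MR² = (2/3)(7.27)(0.280)² = 0.3800 kg·m².
τ = F R = (74.7)(0.280) = 20.92 N·m.
Newton's second law for rotation, τ = Iα, gives α = τ/I = 20.92/0.3800 = 55.05 rad/s².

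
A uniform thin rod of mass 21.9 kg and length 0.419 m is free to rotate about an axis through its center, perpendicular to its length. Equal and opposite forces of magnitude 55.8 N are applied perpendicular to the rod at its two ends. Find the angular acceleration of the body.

I = (1/12)ML² = (1/12)(21.9)(0.419)² = 0.3204 kg·m².
The couple gives τ = F·(L/2) + F·(L/2) = F L = (55.8)(0.419) = 23.38 N·m.
From τ = Iα: α = 23.38/0.3204 = 72.97 rad/s².

α ≈ 73.0 rad/s²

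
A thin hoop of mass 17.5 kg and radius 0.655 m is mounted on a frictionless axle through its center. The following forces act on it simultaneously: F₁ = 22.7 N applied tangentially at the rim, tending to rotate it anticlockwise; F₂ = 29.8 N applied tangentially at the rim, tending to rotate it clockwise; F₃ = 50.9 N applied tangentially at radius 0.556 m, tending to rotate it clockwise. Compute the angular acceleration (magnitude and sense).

α ≈ 4.39 rad/s², clockwise

I = MR² = (17.5)(0.655)² = 7.508 kg·m².
Taking anticlockwise as positive: τ₁ = +(22.7)(0.655) = +14.87 N·m; τ₂ = −(29.8)(0.655) = −19.52 N·m; τ₃ = −(50.9)(0.556) = −28.30 N·m.
Net torque τ = -32.95 N·m.
α = τ/I = -32.95/7.508 = -4.389 rad/s².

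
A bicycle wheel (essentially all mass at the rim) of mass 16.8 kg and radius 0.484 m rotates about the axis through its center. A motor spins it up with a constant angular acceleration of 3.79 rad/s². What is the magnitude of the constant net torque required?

τ ≈ 14.9 N·m

I = MR² = (16.8)(0.484)² = 3.936 kg·m².
τ = Iα = (3.936)(3.790) = 14.92 N·m.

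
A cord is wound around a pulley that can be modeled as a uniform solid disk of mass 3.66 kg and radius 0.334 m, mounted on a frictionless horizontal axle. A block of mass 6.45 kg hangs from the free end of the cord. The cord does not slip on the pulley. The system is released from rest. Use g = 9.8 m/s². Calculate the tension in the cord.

I = ½MR² = (1/2)(3.66)(0.334)² = 0.2041 kg·m².
Block: mg − T = ma. Pulley: TR = Iα. No-slip: a = αR, so T = (I/R²)a = 1.830·a.
Then mg = (m + 1.830)a, so a = (6.45)(9.8)/(6.45 + 1.830) = 7.634 m/s².
T = 1.830·a = 13.97 N.

T ≈ 14.0 N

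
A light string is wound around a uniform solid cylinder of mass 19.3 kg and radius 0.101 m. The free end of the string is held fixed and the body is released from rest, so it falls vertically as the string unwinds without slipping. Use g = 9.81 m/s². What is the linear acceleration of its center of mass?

Translation: Mg − T = Ma. Rotation about the center: TR = Iα with I = ½MR².
With a = αR: T = (I/R²)a = (1/2)M a, so Mg = (1 + 0.5000)Ma.
a = g/(1 + 0.5000) = 9.81/1.500 = 6.540 m/s².

a ≈ 6.54 m/s²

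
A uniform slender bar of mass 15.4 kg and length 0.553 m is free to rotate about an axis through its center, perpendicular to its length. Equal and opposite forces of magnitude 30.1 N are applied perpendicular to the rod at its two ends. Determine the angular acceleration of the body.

α ≈ 42.4 rad/s²

I = (1/12)ML² = (1/12)(15.4)(0.553)² = 0.3925 kg·m².
The couple gives τ = F·(L/2) + F·(L/2) = F L = (30.1)(0.553) = 16.65 N·m.
From τ = Iα: α = 16.65/0.3925 = 42.41 rad/s².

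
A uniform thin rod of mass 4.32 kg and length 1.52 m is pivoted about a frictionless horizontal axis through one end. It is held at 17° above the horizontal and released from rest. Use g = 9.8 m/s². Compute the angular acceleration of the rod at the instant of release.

About the pivot, I = (1/3)ML² = (1/3)(4.32)(1.52)² = 3.327 kg·m².
The weight acts at the center, a distance L/2 = 0.7600 m from the pivot; τ = Mg(L/2) cos 17° = 30.77 N·m.
α = τ/I = 30.77/3.327 = 9.248 rad/s².
(Equivalently α = (3g/(2L)) cos 17° = 9.248 rad/s².)

α ≈ 9.25 rad/s²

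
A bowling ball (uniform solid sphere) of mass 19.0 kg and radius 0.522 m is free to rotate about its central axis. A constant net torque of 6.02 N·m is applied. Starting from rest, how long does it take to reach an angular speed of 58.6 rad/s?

t ≈ 20.2 s

I = (2/5)MR² = (2/5)(19.0)(0.522)² = 2.071 kg·m².
α = τ/I = 6.02/2.071 = 2.907 rad/s².
ω = αt ⇒ t = ω/α = 58.6/2.907 = 20.16 s.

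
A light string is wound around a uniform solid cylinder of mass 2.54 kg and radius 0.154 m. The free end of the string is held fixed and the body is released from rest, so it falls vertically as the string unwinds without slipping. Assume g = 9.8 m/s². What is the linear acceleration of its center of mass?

a ≈ 6.53 m/s²

Translation: Mg − T = Ma. Rotation about the center: TR = Iα with I = ½MR².
With a = αR: T = (I/R²)a = (1/2)M a, so Mg = (1 + 0.5000)Ma.
a = g/(1 + 0.5000) = 9.8/1.500 = 6.533 m/s².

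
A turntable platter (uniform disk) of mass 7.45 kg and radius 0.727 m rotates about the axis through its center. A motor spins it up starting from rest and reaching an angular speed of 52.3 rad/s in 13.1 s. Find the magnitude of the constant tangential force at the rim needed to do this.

I = ½MR² = (1/2)(7.45)(0.727)² = 1.969 kg·m².
α = Δω/Δt = (52.3 − 0)/13.1 = 3.992 rad/s².
The required torque is τ = Iα = (1.969)(3.992) = 7.860 N·m.
A tangential force at the rim gives τ = FR, so F = τ/R = 7.860/0.727 = 10.81 N.

F ≈ 10.8 N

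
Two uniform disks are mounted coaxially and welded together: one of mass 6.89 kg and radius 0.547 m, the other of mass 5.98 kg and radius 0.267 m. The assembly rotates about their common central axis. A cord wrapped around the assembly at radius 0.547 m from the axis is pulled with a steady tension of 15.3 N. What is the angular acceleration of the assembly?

α ≈ 6.73 rad/s²

I = ½M₁R₁² + ½M₂R₂² = ½(6.89)(0.547)² + ½(5.98)(0.267)² = 1.244 kg·m².
τ = F r = (15.3)(0.547) = 8.369 N·m.
α = τ/I = 8.369/1.244 = 6.728 rad/s².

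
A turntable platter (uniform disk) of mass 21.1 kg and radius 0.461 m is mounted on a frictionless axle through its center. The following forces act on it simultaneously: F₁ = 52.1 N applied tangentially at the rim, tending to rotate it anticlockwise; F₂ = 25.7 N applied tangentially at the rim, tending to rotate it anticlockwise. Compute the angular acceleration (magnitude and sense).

α ≈ 16.0 rad/s², anticlockwise

I = ½MR² = (1/2)(21.1)(0.461)² = 2.242 kg·m².
Taking anticlockwise as positive: τ₁ = +(52.1)(0.461) = +24.02 N·m; τ₂ = +(25.7)(0.461) = +11.85 N·m.
Net torque τ = 35.87 N·m.
α = τ/I = 35.87/2.242 = 16.00 rad/s².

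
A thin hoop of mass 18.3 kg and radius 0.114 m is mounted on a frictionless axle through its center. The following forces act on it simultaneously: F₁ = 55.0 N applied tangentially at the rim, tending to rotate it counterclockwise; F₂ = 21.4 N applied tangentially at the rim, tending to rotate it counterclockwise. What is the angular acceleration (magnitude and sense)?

I = MR² = (18.3)(0.114)² = 0.2378 kg·m².
Taking counterclockwise as positive: τ₁ = +(55.0)(0.114) = +6.270 N·m; τ₂ = +(21.4)(0.114) = +2.440 N·m.
Net torque τ = 8.710 N·m.
α = τ/I = 8.710/0.2378 = 36.62 rad/s².

α ≈ 36.6 rad/s², counterclockwise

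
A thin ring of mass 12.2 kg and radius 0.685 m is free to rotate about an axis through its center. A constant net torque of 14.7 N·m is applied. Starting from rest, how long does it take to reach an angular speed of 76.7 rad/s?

t ≈ 29.9 s

I = MR² = (12.2)(0.685)² = 5.725 kg·m².
α = τ/I = 14.7/5.725 = 2.568 rad/s².
ω = αt ⇒ t = ω/α = 76.7/2.568 = 29.87 s.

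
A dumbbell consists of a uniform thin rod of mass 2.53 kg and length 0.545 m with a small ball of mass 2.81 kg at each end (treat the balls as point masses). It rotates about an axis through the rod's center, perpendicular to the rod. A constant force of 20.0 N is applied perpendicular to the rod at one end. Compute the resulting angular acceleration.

I_rod = (1/12)ML² = (1/12)(2.53)(0.545)² = 0.06262 kg·m².
I_balls = 2·m·(L/2)² = 2(2.81)(0.2725)² = 0.4173 kg·m².
Total I = 0.4799 kg·m².
τ = F·(L/2) = (20.0)(0.273) = 5.450 N·m.
α = τ/I = 5.450/0.4799 = 11.36 rad/s².

α ≈ 11.4 rad/s²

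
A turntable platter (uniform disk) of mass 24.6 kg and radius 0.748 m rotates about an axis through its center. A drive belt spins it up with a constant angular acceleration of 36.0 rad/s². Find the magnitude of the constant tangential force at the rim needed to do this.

F ≈ 331 N

I = ½MR² = (1/2)(24.6)(0.748)² = 6.882 kg·m².
The required torque is τ = Iα = (6.882)(36.00) = 247.7 N·m.
A tangential force at the rim gives τ = FR, so F = τ/R = 247.7/0.748 = 331.2 N.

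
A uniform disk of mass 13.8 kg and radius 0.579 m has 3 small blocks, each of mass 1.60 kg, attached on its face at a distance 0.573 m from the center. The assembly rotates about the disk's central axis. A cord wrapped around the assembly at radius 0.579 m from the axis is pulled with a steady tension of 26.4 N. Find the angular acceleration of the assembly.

α ≈ 3.93 rad/s²

I_disk = ½MR² = ½(13.8)(0.579)² = 2.313 kg·m².
I_blocks = 3·m·r² = 3(1.60)(0.573)² = 1.576 kg·m².
Total I = 3.889 kg·m².
τ = F r = (26.4)(0.579) = 15.29 N·m.
α = τ/I = 15.29/3.889 = 3.930 rad/s².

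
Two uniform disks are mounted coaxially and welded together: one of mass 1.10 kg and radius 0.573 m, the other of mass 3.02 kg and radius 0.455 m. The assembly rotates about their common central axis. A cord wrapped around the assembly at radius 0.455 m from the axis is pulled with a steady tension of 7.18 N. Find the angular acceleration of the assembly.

α ≈ 6.62 rad/s²

I = ½M₁R₁² + ½M₂R₂² = ½(1.10)(0.573)² + ½(3.02)(0.455)² = 0.4932 kg·m².
τ = F r = (7.18)(0.455) = 3.267 N·m.
α = τ/I = 3.267/0.4932 = 6.624 rad/s².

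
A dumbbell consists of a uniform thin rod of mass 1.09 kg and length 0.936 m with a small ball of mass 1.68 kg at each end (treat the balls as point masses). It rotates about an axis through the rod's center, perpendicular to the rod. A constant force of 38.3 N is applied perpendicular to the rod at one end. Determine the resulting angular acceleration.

I_rod = (1/12)ML² = (1/12)(1.09)(0.936)² = 0.07958 kg·m².
I_balls = 2·m·(L/2)² = 2(1.68)(0.4680)² = 0.7359 kg·m².
Total I = 0.8155 kg·m².
τ = F·(L/2) = (38.3)(0.468) = 17.92 N·m.
α = τ/I = 17.92/0.8155 = 21.98 rad/s².

α ≈ 22.0 rad/s²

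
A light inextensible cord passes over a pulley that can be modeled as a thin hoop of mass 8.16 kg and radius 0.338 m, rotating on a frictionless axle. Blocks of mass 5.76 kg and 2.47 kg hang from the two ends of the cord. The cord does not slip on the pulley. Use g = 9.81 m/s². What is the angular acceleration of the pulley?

α ≈ 5.83 rad/s²

I = MR² = (8.16)(0.338)² = 0.9322 kg·m².
Heavier block: m₁g − T₁ = m₁a. Lighter block: T₂ − m₂g = m₂a.
Pulley: (T₁ − T₂)R = Iα = I(a/R), so T₁ − T₂ = (I/R²)a = 1·M_p a = 8.160·a.
Adding the three: (m₁ − m₂)g = (m₁ + m₂ + 8.160)a, so a = (5.76 − 2.47)(9.81)/(5.76 + 2.47 + 8.160) = 1.969 m/s².
α = a/R = 1.969/0.338 = 5.826 rad/s².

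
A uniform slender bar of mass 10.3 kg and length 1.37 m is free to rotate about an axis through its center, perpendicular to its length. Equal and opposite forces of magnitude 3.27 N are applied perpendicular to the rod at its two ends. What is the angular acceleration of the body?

I = (1/12)ML² = (1/12)(10.3)(1.37)² = 1.611 kg·m².
The couple gives τ = F·(L/2) + F·(L/2) = F L = (3.27)(1.37) = 4.480 N·m.
From τ = Iα: α = 4.480/1.611 = 2.781 rad/s².

α ≈ 2.78 rad/s²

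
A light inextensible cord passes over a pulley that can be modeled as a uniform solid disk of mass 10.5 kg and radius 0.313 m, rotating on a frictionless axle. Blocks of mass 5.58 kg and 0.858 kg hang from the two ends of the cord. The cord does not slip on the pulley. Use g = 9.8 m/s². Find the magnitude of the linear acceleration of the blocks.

a ≈ 3.96 m/s²

I = ½MR² = (1/2)(10.5)(0.313)² = 0.5143 kg·m².
Heavier block: m₁g − T₁ = m₁a. Lighter block: T₂ − m₂g = m₂a.
Pulley: (T₁ − T₂)R = Iα = I(a/R), so T₁ − T₂ = (I/R²)a = (1/2)M_p a = 5.250·a.
Adding the three: (m₁ − m₂)g = (m₁ + m₂ + 5.250)a, so a = (5.58 − 0.858)(9.8)/(5.58 + 0.858 + 5.250) = 3.959 m/s².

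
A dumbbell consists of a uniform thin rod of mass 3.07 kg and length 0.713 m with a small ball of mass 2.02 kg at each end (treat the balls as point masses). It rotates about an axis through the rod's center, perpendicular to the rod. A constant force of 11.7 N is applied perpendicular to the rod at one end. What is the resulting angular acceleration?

α ≈ 6.48 rad/s²

I_rod = (1/12)ML² = (1/12)(3.07)(0.713)² = 0.1301 kg·m².
I_balls = 2·m·(L/2)² = 2(2.02)(0.3565)² = 0.5135 kg·m².
Total I = 0.6435 kg·m².
τ = F·(L/2) = (11.7)(0.356) = 4.171 N·m.
α = τ/I = 4.171/0.6435 = 6.482 rad/s².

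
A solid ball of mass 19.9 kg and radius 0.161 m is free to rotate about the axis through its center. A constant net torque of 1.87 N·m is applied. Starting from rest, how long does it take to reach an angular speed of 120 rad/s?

t ≈ 13.2 s

I = (2/5)MR² = (2/5)(19.9)(0.161)² = 0.2063 kg·m².
α = τ/I = 1.87/0.2063 = 9.063 rad/s².
ω = αt ⇒ t = ω/α = 120/9.063 = 13.24 s.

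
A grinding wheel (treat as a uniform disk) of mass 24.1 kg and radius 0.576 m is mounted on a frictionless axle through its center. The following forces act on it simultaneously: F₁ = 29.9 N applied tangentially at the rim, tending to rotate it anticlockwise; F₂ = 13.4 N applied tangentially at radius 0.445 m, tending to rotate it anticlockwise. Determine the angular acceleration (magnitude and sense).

I = ½MR² = (1/2)(24.1)(0.576)² = 3.998 kg·m².
Taking anticlockwise as positive: τ₁ = +(29.9)(0.576) = +17.22 N·m; τ₂ = +(13.4)(0.445) = +5.963 N·m.
Net torque τ = 23.19 N·m.
α = τ/I = 23.19/3.998 = 5.799 rad/s².

α ≈ 5.80 rad/s², anticlockwise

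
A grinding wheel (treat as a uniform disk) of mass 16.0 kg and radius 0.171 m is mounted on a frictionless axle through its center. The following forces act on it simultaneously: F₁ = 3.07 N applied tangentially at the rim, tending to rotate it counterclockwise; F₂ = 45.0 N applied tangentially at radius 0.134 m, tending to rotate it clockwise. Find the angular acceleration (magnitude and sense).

α ≈ 23.5 rad/s², clockwise

I = ½MR² = (1/2)(16.0)(0.171)² = 0.2339 kg·m².
Taking counterclockwise as positive: τ₁ = +(3.07)(0.171) = +0.5250 N·m; τ₂ = −(45.0)(0.134) = −6.030 N·m.
Net torque τ = -5.505 N·m.
α = τ/I = -5.505/0.2339 = -23.53 rad/s².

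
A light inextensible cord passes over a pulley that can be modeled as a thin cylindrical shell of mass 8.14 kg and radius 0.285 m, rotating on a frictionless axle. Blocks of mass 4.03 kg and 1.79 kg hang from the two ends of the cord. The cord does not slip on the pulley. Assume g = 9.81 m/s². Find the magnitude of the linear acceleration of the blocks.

a ≈ 1.57 m/s²

I = MR² = (8.14)(0.285)² = 0.6612 kg·m².
Heavier block: m₁g − T₁ = m₁a. Lighter block: T₂ − m₂g = m₂a.
Pulley: (T₁ − T₂)R = Iα = I(a/R), so T₁ − T₂ = (I/R²)a = 1·M_p a = 8.140·a.
Adding the three: (m₁ − m₂)g = (m₁ + m₂ + 8.140)a, so a = (4.03 − 1.79)(9.81)/(4.03 + 1.79 + 8.140) = 1.574 m/s².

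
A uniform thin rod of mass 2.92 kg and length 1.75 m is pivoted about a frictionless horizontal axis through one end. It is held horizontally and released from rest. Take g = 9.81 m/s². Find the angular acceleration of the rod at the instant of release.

α ≈ 8.41 rad/s²

About the pivot, I = (1/3)ML² = (1/3)(2.92)(1.75)² = 2.981 kg·m².
The weight acts at the center, a distance L/2 = 0.8750 m from the pivot; τ = Mg(L/2) = 25.06 N·m.
α = τ/I = 25.06/2.981 = 8.409 rad/s².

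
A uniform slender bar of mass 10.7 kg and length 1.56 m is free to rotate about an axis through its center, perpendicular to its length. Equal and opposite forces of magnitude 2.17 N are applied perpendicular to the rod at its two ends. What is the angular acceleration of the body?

I = (1/12)ML² = (1/12)(10.7)(1.56)² = 2.170 kg·m².
The couple gives τ = F·(L/2) + F·(L/2) = F L = (2.17)(1.56) = 3.385 N·m.
Newton's second law for rotation, τ = Iα, gives α = τ/I = 3.385/2.170 = 1.560 rad/s².

α ≈ 1.56 rad/s²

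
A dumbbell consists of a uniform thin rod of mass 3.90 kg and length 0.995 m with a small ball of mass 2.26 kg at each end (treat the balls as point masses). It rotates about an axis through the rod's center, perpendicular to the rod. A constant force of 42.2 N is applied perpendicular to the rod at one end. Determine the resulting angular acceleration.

α ≈ 14.6 rad/s²

I_rod = (1/12)ML² = (1/12)(3.90)(0.995)² = 0.3218 kg·m².
I_balls = 2·m·(L/2)² = 2(2.26)(0.4975)² = 1.119 kg·m².
Total I = 1.440 kg·m².
τ = F·(L/2) = (42.2)(0.497) = 20.99 N·m.
α = τ/I = 20.99/1.440 = 14.57 rad/s².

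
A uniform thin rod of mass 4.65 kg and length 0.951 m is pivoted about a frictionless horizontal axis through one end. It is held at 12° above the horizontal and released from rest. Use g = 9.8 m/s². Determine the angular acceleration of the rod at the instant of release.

α ≈ 15.1 rad/s²

About the pivot, I = (1/3)ML² = (1/3)(4.65)(0.951)² = 1.402 kg·m².
The weight acts at the center, a distance L/2 = 0.4755 m from the pivot; τ = Mg(L/2) cos 12° = 21.20 N·m.
α = τ/I = 21.20/1.402 = 15.12 rad/s².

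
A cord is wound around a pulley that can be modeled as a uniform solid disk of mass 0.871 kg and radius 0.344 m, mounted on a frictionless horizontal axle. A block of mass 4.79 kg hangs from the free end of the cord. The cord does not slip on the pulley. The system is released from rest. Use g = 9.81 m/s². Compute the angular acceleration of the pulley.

α ≈ 26.1 rad/s²

I = ½MR² = (1/2)(0.871)(0.344)² = 0.05154 kg·m².
Block: mg − T = ma. Pulley: TR = Iα. No-slip: a = αR, so T = (I/R²)a = 0.4355·a.
Then mg = (m + 0.4355)a, so a = (4.79)(9.81)/(4.79 + 0.4355) = 8.992 m/s².
α = a/R = 8.992/0.344 = 26.14 rad/s².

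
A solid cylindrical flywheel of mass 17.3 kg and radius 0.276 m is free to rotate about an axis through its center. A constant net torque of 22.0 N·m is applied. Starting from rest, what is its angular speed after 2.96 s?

ω ≈ 98.8 rad/s

I = ½MR² = (1/2)(17.3)(0.276)² = 0.6589 kg·m².
α = τ/I = 22.0/0.6589 = 33.39 rad/s².
ω = ω₀ + αt = 0 + (33.39)(2.96) = 98.83 rad/s.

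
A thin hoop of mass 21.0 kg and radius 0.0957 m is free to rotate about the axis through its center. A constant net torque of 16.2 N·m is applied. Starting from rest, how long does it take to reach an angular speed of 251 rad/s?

t ≈ 2.98 s

I = MR² = (21.0)(0.0957)² = 0.1923 kg·m².
α = τ/I = 16.2/0.1923 = 84.23 rad/s².
ω = αt ⇒ t = ω/α = 251/84.23 = 2.980 s.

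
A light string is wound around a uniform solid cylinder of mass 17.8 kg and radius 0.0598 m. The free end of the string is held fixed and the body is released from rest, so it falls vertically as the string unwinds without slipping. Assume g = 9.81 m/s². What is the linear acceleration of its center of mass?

a ≈ 6.54 m/s²

Translation: Mg − T = Ma. Rotation about the center: TR = Iα with I = ½MR².
With a = αR: T = (I/R²)a = (1/2)M a, so Mg = (1 + 0.5000)Ma.
a = g/(1 + 0.5000) = 9.81/1.500 = 6.540 m/s².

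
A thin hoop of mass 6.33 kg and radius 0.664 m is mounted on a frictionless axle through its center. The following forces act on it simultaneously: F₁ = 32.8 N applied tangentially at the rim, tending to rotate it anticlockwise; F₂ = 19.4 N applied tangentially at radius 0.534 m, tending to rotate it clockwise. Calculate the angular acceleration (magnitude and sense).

α ≈ 4.09 rad/s², anticlockwise

I = MR² = (6.33)(0.664)² = 2.791 kg·m².
Taking anticlockwise as positive: τ₁ = +(32.8)(0.664) = +21.78 N·m; τ₂ = −(19.4)(0.534) = −10.36 N·m.
Net torque τ = 11.42 N·m.
α = τ/I = 11.42/2.791 = 4.092 rad/s².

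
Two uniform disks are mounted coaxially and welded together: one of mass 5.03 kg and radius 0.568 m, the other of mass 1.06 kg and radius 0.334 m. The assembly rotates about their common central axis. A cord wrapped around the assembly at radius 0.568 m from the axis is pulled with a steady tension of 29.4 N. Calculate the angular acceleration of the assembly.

I = ½M₁R₁² + ½M₂R₂² = ½(5.03)(0.568)² + ½(1.06)(0.334)² = 0.8705 kg·m².
τ = F r = (29.4)(0.568) = 16.70 N·m.
α = τ/I = 16.70/0.8705 = 19.18 rad/s².

α ≈ 19.2 rad/s²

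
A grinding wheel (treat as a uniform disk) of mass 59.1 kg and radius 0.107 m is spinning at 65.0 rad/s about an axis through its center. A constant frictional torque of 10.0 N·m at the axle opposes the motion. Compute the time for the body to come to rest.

t ≈ 2.20 s

I = ½MR² = (1/2)(59.1)(0.107)² = 0.3383 kg·m².
The net torque has magnitude 10.0 N·m, opposing ω.
|α| = τ/I = 10.00/0.3383 = 29.56 rad/s² (deceleration).
0 = ω₀ − |α|t ⇒ t = ω₀/|α| = 65.0/29.56 = 2.199 s.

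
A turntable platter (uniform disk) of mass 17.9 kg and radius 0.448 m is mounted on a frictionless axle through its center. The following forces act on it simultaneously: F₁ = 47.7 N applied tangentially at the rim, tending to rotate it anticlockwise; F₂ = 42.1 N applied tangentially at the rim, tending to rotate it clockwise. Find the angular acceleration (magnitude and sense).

I = ½MR² = (1/2)(17.9)(0.448)² = 1.796 kg·m².
Taking anticlockwise as positive: τ₁ = +(47.7)(0.448) = +21.37 N·m; τ₂ = −(42.1)(0.448) = −18.86 N·m.
Net torque τ = 2.509 N·m.
α = τ/I = 2.509/1.796 = 1.397 rad/s².

α ≈ 1.40 rad/s², anticlockwise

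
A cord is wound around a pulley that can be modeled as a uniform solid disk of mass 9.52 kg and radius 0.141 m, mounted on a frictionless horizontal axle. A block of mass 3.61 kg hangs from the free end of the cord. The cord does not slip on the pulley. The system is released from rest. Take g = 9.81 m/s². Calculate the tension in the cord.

I = ½MR² = (1/2)(9.52)(0.141)² = 0.09463 kg·m².
Block: mg − T = ma. Pulley: TR = Iα. No-slip: a = αR, so T = (I/R²)a = 4.760·a.
Then mg = (m + 4.760)a, so a = (3.61)(9.81)/(3.61 + 4.760) = 4.231 m/s².
T = 4.760·a = 20.14 N.

T ≈ 20.1 N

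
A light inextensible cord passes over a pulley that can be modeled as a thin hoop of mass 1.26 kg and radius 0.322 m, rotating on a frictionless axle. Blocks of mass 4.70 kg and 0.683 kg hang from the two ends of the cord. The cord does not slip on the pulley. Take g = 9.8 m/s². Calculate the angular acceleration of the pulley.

I = MR² = (1.26)(0.322)² = 0.1306 kg·m².
Heavier block: m₁g − T₁ = m₁a. Lighter block: T₂ − m₂g = m₂a.
Pulley: (T₁ − T₂)R = Iα = I(a/R), so T₁ − T₂ = (I/R²)a = 1·M_p a = 1.260·a.
Adding the three: (m₁ − m₂)g = (m₁ + m₂ + 1.260)a, so a = (4.70 − 0.683)(9.8)/(4.70 + 0.683 + 1.260) = 5.926 m/s².
α = a/R = 5.926/0.322 = 18.40 rad/s².

α ≈ 18.4 rad/s²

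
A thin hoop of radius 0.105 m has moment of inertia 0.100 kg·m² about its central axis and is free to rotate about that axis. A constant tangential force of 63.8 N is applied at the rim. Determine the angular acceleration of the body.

τ = F R = (63.8)(0.105) = 6.699 N·m.
From τ = Iα: α = 6.699/0.1000 = 66.99 rad/s².

α ≈ 67.0 rad/s²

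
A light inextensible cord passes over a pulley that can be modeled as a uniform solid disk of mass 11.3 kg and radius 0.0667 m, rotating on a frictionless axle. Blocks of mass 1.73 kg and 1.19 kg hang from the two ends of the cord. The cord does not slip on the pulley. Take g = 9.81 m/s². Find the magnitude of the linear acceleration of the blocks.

I = ½MR² = (1/2)(11.3)(0.0667)² = 0.02514 kg·m².
Heavier block: m₁g − T₁ = m₁a. Lighter block: T₂ − m₂g = m₂a.
Pulley: (T₁ − T₂)R = Iα = I(a/R), so T₁ − T₂ = (I/R²)a = (1/2)M_p a = 5.650·a.
Adding the three: (m₁ − m₂)g = (m₁ + m₂ + 5.650)a, so a = (1.73 − 1.19)(9.81)/(1.73 + 1.19 + 5.650) = 0.6181 m/s².

a ≈ 0.618 m/s²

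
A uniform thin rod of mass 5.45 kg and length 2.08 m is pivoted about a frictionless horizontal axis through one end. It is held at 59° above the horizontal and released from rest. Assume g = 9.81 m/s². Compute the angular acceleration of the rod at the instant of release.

α ≈ 3.64 rad/s²

About the pivot, I = (1/3)ML² = (1/3)(5.45)(2.08)² = 7.860 kg·m².
The weight acts at the center, a distance L/2 = 1.040 m from the pivot; τ = Mg(L/2) cos 59° = 28.64 N·m.
α = τ/I = 28.64/7.860 = 3.644 rad/s².
(Equivalently α = (3g/(2L)) cos 59° = 3.644 rad/s².)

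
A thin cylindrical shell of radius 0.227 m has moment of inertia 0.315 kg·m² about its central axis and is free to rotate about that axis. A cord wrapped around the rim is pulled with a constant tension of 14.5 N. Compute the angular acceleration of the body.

α ≈ 10.4 rad/s²

τ = F R = (14.5)(0.227) = 3.292 N·m.
Newton's second law for rotation, τ = Iα, gives α = τ/I = 3.292/0.3150 = 10.45 rad/s².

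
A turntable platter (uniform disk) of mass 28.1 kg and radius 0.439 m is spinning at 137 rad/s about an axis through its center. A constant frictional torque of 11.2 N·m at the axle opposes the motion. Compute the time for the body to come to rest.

I = ½MR² = (1/2)(28.1)(0.439)² = 2.708 kg·m².
The net torque has magnitude 11.2 N·m, opposing ω.
|α| = τ/I = 11.20/2.708 = 4.136 rad/s² (deceleration).
0 = ω₀ − |α|t ⇒ t = ω₀/|α| = 137/4.136 = 33.12 s.

t ≈ 33.1 s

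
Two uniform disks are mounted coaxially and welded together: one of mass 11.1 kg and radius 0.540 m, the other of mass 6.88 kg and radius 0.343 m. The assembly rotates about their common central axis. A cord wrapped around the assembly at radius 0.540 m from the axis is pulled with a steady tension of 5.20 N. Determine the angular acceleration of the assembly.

α ≈ 1.39 rad/s²

I = ½M₁R₁² + ½M₂R₂² = ½(11.1)(0.540)² + ½(6.88)(0.343)² = 2.023 kg·m².
τ = F r = (5.20)(0.540) = 2.808 N·m.
α = τ/I = 2.808/2.023 = 1.388 rad/s².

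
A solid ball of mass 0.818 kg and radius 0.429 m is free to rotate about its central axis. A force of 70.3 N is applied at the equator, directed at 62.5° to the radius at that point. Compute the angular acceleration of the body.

α ≈ 444 rad/s²

I = (2/5)MR² = (2/5)(0.818)(0.429)² = 0.06022 kg·m².
Only the tangential component produces torque: τ = F R sinθ = (70.3)(0.429) sin 62.5° = 26.75 N·m.
Newton's second law for rotation, τ = Iα, gives α = τ/I = 26.75/0.06022 = 444.2 rad/s².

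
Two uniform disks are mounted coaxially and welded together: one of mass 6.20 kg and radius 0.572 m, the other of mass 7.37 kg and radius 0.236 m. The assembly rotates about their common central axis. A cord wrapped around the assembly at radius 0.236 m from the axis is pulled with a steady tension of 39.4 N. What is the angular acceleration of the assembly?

α ≈ 7.62 rad/s²

I = ½M₁R₁² + ½M₂R₂² = ½(6.20)(0.572)² + ½(7.37)(0.236)² = 1.220 kg·m².
τ = F r = (39.4)(0.236) = 9.298 N·m.
α = τ/I = 9.298/1.220 = 7.625 rad/s².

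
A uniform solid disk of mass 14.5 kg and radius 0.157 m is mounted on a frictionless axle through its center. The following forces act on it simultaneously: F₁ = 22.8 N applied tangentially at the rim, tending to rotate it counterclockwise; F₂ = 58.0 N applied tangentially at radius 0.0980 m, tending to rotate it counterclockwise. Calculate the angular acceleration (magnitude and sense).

α ≈ 51.8 rad/s², counterclockwise

I = ½MR² = (1/2)(14.5)(0.157)² = 0.1787 kg·m².
Taking counterclockwise as positive: τ₁ = +(22.8)(0.157) = +3.580 N·m; τ₂ = +(58.0)(0.0980) = +5.684 N·m.
Net torque τ = 9.264 N·m.
α = τ/I = 9.264/0.1787 = 51.84 rad/s².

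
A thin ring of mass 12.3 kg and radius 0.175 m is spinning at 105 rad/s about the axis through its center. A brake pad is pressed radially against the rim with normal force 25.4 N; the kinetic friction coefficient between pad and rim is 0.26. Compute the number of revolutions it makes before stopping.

≈ 286 revolutions

I = MR² = (12.3)(0.175)² = 0.3767 kg·m².
Friction force f = μN = (0.26)(25.4) = 6.604 N at the rim; torque magnitude τ = fR = 1.156 N·m, opposing ω.
|α| = τ/I = 1.156/0.3767 = 3.068 rad/s² (deceleration).
ω² = ω₀² − 2|α|θ with ω = 0 ⇒ θ = ω₀²/(2|α|) = 1797 rad = 286.0 rev.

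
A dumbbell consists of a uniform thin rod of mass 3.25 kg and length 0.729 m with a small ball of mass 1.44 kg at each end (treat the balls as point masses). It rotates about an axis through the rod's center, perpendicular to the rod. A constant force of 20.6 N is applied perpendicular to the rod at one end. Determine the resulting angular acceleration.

I_rod = (1/12)ML² = (1/12)(3.25)(0.729)² = 0.1439 kg·m².
I_balls = 2·m·(L/2)² = 2(1.44)(0.3645)² = 0.3826 kg·m².
Total I = 0.5266 kg·m².
τ = F·(L/2) = (20.6)(0.364) = 7.509 N·m.
α = τ/I = 7.509/0.5266 = 14.26 rad/s².

α ≈ 14.3 rad/s²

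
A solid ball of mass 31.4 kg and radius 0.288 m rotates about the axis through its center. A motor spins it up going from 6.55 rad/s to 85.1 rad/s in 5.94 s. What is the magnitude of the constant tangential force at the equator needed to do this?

I = (2/5)MR² = (2/5)(31.4)(0.288)² = 1.042 kg·m².
α = Δω/Δt = (85.1 − 6.55)/5.94 = 13.22 rad/s².
The required torque is τ = Iα = (1.042)(13.22) = 13.78 N·m.
A tangential force at the equator gives τ = FR, so F = τ/R = 13.78/0.288 = 47.83 N.

F ≈ 47.8 N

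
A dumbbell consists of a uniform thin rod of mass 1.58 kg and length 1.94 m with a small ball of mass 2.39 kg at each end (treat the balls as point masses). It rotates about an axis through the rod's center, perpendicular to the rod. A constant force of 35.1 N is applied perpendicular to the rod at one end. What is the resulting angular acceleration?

I_rod = (1/12)ML² = (1/12)(1.58)(1.94)² = 0.4955 kg·m².
I_balls = 2·m·(L/2)² = 2(2.39)(0.9700)² = 4.498 kg·m².
Total I = 4.993 kg·m².
τ = F·(L/2) = (35.1)(0.970) = 34.05 N·m.
α = τ/I = 34.05/4.993 = 6.819 rad/s².

α ≈ 6.82 rad/s²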